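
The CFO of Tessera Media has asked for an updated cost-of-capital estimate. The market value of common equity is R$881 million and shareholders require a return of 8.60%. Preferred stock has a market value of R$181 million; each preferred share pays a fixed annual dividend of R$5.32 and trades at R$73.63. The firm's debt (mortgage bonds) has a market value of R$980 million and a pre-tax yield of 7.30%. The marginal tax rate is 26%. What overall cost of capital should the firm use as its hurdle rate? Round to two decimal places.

Cost of preferred: Rp = 5.32 / 73.63 = 7.2253%.
Total capital V = 881 + 181 + 980 = 2042.
Equity: weight = 881/2042 = 0.4314; cost = 8.6%.
Preferred: weight = 181/2042 = 0.0886; cost = 7.2253%.
Mortgage bonds: weight = 980/2042 = 0.4799; after-tax cost = 7.3% × (1 − 26%) = 5.4020%.
WACC = 0.4314 × 8.6000% + 0.0886 × 7.2253% + 0.4799 × 5.4020% = 6.9434%.

6.94%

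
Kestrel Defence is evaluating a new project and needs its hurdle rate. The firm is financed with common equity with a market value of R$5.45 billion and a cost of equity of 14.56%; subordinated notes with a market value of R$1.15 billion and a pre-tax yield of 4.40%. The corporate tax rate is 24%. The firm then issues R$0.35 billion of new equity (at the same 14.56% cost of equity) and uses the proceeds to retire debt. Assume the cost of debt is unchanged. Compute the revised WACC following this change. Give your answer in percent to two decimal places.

After the change:
Total capital V = 5.8 + 0.8 = 6.6.
Equity: weight = 5.8/6.6 = 0.8788; cost = 14.56%.
Subordinated notes: weight = 0.8/6.6 = 0.1212; after-tax cost = 4.4% × (1 − 24%) = 3.3440%.
WACC = 0.8788 × 14.5600% + 0.1212 × 3.3440% = 13.2005%.

13.20%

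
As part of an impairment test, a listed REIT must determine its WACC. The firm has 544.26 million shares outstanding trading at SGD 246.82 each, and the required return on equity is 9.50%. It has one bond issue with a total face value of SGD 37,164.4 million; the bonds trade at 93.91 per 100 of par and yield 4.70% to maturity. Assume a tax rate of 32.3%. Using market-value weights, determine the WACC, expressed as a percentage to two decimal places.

Market value of equity E = 246.82 × 544.26m = 134334.2532m. Market value of debt D = 37164.4m × 93.91/100 = 34901.08804m.
Total capital V = 134334.2532 + 34901.08804 = 169235.34124.
Equity: weight = 134334.2532/169235.34124 = 0.7938; cost = 9.5%.
Bonds outstanding: weight = 34901.08804/169235.34124 = 0.2062; after-tax cost = 4.7% × (1 − 32.3%) = 3.1819%.
WACC = 0.7938 × 9.5000% + 0.2062 × 3.1819% = 8.1970%.

8.20%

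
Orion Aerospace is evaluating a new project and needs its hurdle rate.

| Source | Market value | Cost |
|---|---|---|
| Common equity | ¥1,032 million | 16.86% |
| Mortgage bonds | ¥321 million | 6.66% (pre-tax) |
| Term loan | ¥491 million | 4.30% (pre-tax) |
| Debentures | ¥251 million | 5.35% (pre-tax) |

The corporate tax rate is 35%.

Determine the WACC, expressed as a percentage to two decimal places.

10.04%

Total capital V = 1032 + 321 + 491 + 251 = 2095.
Equity: weight = 1032/2095 = 0.4926; cost = 16.86%.
Mortgage bonds: weight = 321/2095 = 0.1532; after-tax cost = 6.66% × (1 − 35%) = 4.3290%.
Term loan: weight = 491/2095 = 0.2344; after-tax cost = 4.3% × (1 − 35%) = 2.7950%.
Debentures: weight = 251/2095 = 0.1198; after-tax cost = 5.35% × (1 − 35%) = 3.4775%.
WACC = 0.4926 × 16.8600% + 0.1532 × 4.3290% + 0.2344 × 2.7950% + 0.1198 × 3.4775% = 10.0403%.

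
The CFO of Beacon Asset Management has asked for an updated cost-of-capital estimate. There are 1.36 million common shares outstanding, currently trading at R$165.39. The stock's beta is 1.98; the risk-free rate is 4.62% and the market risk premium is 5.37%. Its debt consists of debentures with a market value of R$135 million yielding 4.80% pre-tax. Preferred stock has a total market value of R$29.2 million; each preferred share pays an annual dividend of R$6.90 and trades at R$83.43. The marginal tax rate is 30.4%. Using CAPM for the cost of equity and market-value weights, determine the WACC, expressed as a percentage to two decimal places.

Cost of equity via CAPM: Re = 4.62% + 1.98 × 5.37% = 15.2526%.
Cost of preferred: Rp = 6.9 / 83.43 = 8.2704%.
Market value of equity E = 165.39 × 1.36m = 224.9304m.
Total capital V = 224.9304 + 29.2 + 135 = 389.1304.
Equity: weight = 224.9304/389.1304 = 0.5780; cost = 15.2526%.
Preferred: weight = 29.2/389.1304 = 0.0750; cost = 8.2704%.
Debentures: weight = 135/389.1304 = 0.3469; after-tax cost = 4.8% × (1 − 30.4%) = 3.3408%.
WACC = 0.5780 × 15.2526% + 0.0750 × 8.2704% + 0.3469 × 3.3408% = 10.5961%.

10.60%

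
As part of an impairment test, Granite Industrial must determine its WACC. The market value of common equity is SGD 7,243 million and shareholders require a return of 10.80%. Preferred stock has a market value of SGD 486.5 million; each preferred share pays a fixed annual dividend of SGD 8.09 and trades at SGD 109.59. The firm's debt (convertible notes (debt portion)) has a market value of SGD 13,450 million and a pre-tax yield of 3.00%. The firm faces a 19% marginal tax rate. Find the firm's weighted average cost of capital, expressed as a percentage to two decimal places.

5.41%

Cost of preferred: Rp = 8.09 / 109.59 = 7.3821%.
Total capital V = 7243 + 486.5 + 13450 = 21179.5.
Equity: weight = 7243/21179.5 = 0.3420; cost = 10.8%.
Preferred: weight = 486.5/21179.5 = 0.0230; cost = 7.3821%.
Convertible notes (debt portion): weight = 13450/21179.5 = 0.6350; after-tax cost = 3% × (1 − 19%) = 2.4300%.
WACC = 0.3420 × 10.8000% + 0.0230 × 7.3821% + 0.6350 × 2.4300% = 5.4061%.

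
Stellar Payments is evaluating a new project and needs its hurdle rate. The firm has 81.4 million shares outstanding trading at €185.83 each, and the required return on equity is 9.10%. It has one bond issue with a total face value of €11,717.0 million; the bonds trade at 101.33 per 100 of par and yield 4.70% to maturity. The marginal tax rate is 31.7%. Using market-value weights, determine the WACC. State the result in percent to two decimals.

Market value of equity E = 185.83 × 81.4m = 15126.562m. Market value of debt D = 11717m × 101.33/100 = 11872.8361m.
Total capital V = 15126.562 + 11872.8361 = 26999.3981.
Equity: weight = 15126.562/26999.3981 = 0.5603; cost = 9.1%.
Bonds outstanding: weight = 11872.8361/26999.3981 = 0.4397; after-tax cost = 4.7% × (1 − 31.7%) = 3.2101%.
WACC = 0.5603 × 9.1000% + 0.4397 × 3.2101% = 6.5099%.

6.51%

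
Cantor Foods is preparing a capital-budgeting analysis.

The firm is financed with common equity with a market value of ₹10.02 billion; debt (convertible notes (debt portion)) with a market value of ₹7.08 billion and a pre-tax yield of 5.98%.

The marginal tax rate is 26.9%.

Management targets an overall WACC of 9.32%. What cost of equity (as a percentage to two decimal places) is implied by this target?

12.82%

Total capital V = 10.02 + 7.08 = 17.1.
Equity weight = 10.02/17.1 = 0.5860.
Convertible notes (debt portion) weight = 7.08/17.1 = 0.4140.
Debt contribution = 0.4140 × 5.98% × (1 − 26.9%) = 1.8099%.
Required equity contribution = 9.32% − 1.8099% = 7.5101%.
Re = 7.5101% / 0.5860 = 12.8166%.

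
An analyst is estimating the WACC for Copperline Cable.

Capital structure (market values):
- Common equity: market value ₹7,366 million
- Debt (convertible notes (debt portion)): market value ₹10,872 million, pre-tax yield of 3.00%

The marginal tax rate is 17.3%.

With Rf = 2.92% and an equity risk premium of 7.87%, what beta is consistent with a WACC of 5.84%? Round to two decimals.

Total capital V = 7366 + 10872 = 18238.
Equity weight = 7366/18238 = 0.4039.
Convertible notes (debt portion) weight = 10872/18238 = 0.5961.
Debt contribution = 0.5961 × 3% × (1 − 17.3%) = 1.4790%.
Required equity contribution = 5.84% − 1.4790% = 4.3610%  ⇒  Re = 10.7978%.
CAPM: 10.7978% = 2.92% + β × 7.87%  ⇒  β = 1.0010.

1.00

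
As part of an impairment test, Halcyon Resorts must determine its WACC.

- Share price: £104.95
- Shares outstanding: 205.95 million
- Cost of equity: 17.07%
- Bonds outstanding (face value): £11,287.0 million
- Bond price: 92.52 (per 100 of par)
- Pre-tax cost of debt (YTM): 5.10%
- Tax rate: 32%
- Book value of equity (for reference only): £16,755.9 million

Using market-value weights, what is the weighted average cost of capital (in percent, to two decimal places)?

12.64%

Market value of equity E = 104.95 × 205.95m = 21614.4525m. Market value of debt D = 11287m × 92.52/100 = 10442.7324m.
Total capital V = 21614.4525 + 10442.7324 = 32057.1849.
Equity: weight = 21614.4525/32057.1849 = 0.6742; cost = 17.07%.
Bonds outstanding: weight = 10442.7324/32057.1849 = 0.3258; after-tax cost = 5.1% × (1 − 32%) = 3.4680%.
WACC = 0.6742 × 17.0700% + 0.3258 × 3.4680% = 12.6391%.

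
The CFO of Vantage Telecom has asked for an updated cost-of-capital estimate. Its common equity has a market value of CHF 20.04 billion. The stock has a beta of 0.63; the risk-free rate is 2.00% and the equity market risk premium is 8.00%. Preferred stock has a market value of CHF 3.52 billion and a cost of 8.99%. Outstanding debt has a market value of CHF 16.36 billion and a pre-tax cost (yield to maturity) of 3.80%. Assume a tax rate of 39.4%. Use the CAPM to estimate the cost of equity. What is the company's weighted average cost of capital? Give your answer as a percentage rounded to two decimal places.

5.27%

Cost of equity via CAPM: Re = 2.0% + 0.63 × 8.0% = 7.0400%.
Total capital V = 20.04 + 3.52 + 16.36 = 39.92.
Equity: weight = 20.04/39.92 = 0.5020; cost = 7.04%.
Preferred: weight = 3.52/39.92 = 0.0882; cost = 8.99%.
Debt: weight = 16.36/39.92 = 0.4098; after-tax cost = 3.8% × (1 − 39.4%) = 2.3028%.
WACC = 0.5020 × 7.0400% + 0.0882 × 8.9900% + 0.4098 × 2.3028% = 5.2705%.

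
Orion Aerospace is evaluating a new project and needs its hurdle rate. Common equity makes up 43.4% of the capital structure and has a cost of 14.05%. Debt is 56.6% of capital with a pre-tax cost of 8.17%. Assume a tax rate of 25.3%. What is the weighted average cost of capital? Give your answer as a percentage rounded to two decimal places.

9.55%

After-tax cost of debt = 8.17% × (1 − 25.3%) = 6.1030%.
WACC = 0.434 × 14.0500% + 0.566 × 6.1030% = 9.5520%.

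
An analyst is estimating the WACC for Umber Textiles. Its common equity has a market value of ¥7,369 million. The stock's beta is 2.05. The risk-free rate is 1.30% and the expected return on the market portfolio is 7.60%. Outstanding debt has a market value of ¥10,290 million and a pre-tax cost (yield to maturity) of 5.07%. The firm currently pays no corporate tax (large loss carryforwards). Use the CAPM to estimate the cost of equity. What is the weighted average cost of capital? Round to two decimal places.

8.89%

Market risk premium = 7.6% − 1.3% = 6.3%.
Cost of equity via CAPM: Re = 1.3% + 2.05 × 6.3% = 14.2150%.
Total capital V = 7369 + 10290 = 17659.
Equity: weight = 7369/17659 = 0.4173; cost = 14.215%.
Debt: weight = 10290/17659 = 0.5827; after-tax cost = 5.07% × (1 − 0%) = 5.0700%.
WACC = 0.4173 × 14.2150% + 0.5827 × 5.0700% = 8.8862%.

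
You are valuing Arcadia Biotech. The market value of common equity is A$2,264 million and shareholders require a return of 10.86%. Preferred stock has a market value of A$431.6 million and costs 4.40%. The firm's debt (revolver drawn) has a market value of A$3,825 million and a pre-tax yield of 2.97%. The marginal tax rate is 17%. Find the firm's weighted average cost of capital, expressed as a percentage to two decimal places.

5.51%

Total capital V = 2264 + 431.6 + 3825 = 6520.6.
Equity: weight = 2264/6520.6 = 0.3472; cost = 10.86%.
Preferred: weight = 431.6/6520.6 = 0.0662; cost = 4.4%.
Revolver drawn: weight = 3825/6520.6 = 0.5866; after-tax cost = 2.97% × (1 − 17%) = 2.4651%.
WACC = 0.3472 × 10.8600% + 0.0662 × 4.4000% + 0.5866 × 2.4651% = 5.5079%.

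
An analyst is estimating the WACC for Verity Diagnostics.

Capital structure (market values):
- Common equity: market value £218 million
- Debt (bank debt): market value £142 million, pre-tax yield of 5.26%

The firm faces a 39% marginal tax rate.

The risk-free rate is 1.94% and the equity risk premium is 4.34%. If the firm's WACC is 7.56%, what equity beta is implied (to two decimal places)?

Total capital V = 218 + 142 = 360.
Equity weight = 218/360 = 0.6056.
Bank debt weight = 142/360 = 0.3944.
Debt contribution = 0.3944 × 5.26% × (1 − 39%) = 1.2656%.
Required equity contribution = 7.56% − 1.2656% = 6.2944%  ⇒  Re = 10.3944%.
CAPM: 10.3944% = 1.94% + β × 4.34%  ⇒  β = 1.9480.

1.95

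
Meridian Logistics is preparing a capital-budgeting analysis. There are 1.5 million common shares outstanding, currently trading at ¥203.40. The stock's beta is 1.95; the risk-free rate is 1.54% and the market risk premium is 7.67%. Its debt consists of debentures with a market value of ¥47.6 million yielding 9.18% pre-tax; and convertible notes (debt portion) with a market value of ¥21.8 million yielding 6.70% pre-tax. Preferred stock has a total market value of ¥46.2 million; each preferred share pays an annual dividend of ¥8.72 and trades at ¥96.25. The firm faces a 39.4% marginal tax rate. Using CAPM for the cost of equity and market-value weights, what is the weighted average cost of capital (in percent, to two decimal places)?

Cost of equity via CAPM: Re = 1.54% + 1.95 × 7.67% = 16.4965%.
Cost of preferred: Rp = 8.72 / 96.25 = 9.0597%.
Market value of equity E = 203.4 × 1.5m = 305.1m.
Total capital V = 305.1 + 46.2 + 47.6 + 21.8 = 420.7.
Equity: weight = 305.1/420.7 = 0.7252; cost = 16.4965%.
Preferred: weight = 46.2/420.7 = 0.1098; cost = 9.0597%.
Debentures: weight = 47.6/420.7 = 0.1131; after-tax cost = 9.18% × (1 − 39.4%) = 5.5631%.
Convertible notes (debt portion): weight = 21.8/420.7 = 0.0518; after-tax cost = 6.7% × (1 − 39.4%) = 4.0602%.
WACC = 0.7252 × 16.4965% + 0.1098 × 9.0597% + 0.1131 × 5.5631% + 0.0518 × 4.0602% = 13.7983%.

13.80%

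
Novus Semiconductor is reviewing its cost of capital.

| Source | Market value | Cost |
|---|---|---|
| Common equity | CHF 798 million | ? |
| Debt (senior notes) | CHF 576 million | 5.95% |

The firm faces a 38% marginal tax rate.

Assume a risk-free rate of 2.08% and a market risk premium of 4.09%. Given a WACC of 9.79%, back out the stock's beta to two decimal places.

2.96

Total capital V = 798 + 576 = 1374.
Equity weight = 798/1374 = 0.5808.
Senior notes weight = 576/1374 = 0.4192.
Debt contribution = 0.4192 × 5.95% × (1 − 38%) = 1.5465%.
Required equity contribution = 9.79% − 1.5465% = 8.2435%  ⇒  Re = 14.1937%.
CAPM: 14.1937% = 2.08% + β × 4.09%  ⇒  β = 2.9618.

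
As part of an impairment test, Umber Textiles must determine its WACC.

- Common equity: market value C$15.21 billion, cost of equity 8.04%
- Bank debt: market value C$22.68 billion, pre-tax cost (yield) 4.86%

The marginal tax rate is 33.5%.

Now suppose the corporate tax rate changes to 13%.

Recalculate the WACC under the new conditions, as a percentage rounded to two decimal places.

5.76%

After the change:
Total capital V = 15.21 + 22.68 = 37.89.
Equity: weight = 15.21/37.89 = 0.4014; cost = 8.04%.
Bank debt: weight = 22.68/37.89 = 0.5986; after-tax cost = 4.86% × (1 − 13%) = 4.2282%.
WACC = 0.4014 × 8.0400% + 0.5986 × 4.2282% = 5.7584%.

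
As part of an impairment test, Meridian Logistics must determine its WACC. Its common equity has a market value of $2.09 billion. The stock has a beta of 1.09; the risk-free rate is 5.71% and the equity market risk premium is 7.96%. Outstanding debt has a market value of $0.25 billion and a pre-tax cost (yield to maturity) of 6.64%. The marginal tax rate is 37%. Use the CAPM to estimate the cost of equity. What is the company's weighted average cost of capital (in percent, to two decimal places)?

Cost of equity via CAPM: Re = 5.71% + 1.09 × 7.96% = 14.3864%.
Total capital V = 2.09 + 0.25 = 2.34.
Equity: weight = 2.09/2.34 = 0.8932; cost = 14.3864%.
Debt: weight = 0.25/2.34 = 0.1068; after-tax cost = 6.64% × (1 − 37%) = 4.1832%.
WACC = 0.8932 × 14.3864% + 0.1068 × 4.1832% = 13.2963%.

13.30%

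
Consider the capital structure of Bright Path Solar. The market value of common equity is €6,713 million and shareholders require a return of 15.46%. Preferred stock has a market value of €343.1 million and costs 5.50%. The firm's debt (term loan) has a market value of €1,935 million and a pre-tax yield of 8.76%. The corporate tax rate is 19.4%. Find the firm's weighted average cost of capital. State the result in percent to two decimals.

13.27%

Total capital V = 6713 + 343.1 + 1935 = 8991.1.
Equity: weight = 6713/8991.1 = 0.7466; cost = 15.46%.
Preferred: weight = 343.1/8991.1 = 0.0382; cost = 5.5%.
Term loan: weight = 1935/8991.1 = 0.2152; after-tax cost = 8.76% × (1 − 19.4%) = 7.0606%.
WACC = 0.7466 × 15.4600% + 0.0382 × 5.5000% + 0.2152 × 7.0606% = 13.2723%.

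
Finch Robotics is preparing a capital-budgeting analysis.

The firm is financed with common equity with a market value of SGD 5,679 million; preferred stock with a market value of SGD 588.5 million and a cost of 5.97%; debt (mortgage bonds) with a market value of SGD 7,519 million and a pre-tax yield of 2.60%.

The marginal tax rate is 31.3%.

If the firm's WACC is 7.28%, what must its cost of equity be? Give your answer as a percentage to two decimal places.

14.69%

Total capital V = 5679 + 588.5 + 7519 = 13786.5.
Equity weight = 5679/13786.5 = 0.4119.
Preferred weight = 588.5/13786.5 = 0.0427.
Mortgage bonds weight = 7519/13786.5 = 0.5454.
Debt contribution = 0.5454 × 2.6% × (1 − 31.3%) = 0.9742%.
Preferred contribution = 0.0427 × 5.97% = 0.2548%.
Required equity contribution = 7.28% − 1.2290% = 6.0510%.
Re = 6.0510% / 0.4119 = 14.6895%.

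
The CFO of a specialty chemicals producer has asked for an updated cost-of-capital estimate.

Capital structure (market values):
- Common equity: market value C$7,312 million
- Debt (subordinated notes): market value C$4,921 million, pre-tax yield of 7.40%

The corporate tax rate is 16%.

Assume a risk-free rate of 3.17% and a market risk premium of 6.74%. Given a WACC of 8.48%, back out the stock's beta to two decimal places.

Total capital V = 7312 + 4921 = 12233.
Equity weight = 7312/12233 = 0.5977.
Subordinated notes weight = 4921/12233 = 0.4023.
Debt contribution = 0.4023 × 7.4% × (1 − 16%) = 2.5005%.
Required equity contribution = 8.48% − 2.5005% = 5.9795%  ⇒  Re = 10.0037%.
CAPM: 10.0037% = 3.17% + β × 6.74%  ⇒  β = 1.0139.

1.01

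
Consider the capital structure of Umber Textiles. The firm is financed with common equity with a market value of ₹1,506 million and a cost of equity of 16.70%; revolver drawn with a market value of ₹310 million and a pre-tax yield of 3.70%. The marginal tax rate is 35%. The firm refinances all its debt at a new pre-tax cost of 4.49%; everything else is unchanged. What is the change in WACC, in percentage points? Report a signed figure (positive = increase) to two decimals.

+0.09 pp

Current WACC:
Total capital V = 1506 + 310 = 1816.
Equity: weight = 1506/1816 = 0.8293; cost = 16.7%.
Revolver drawn: weight = 310/1816 = 0.1707; after-tax cost = 3.7% × (1 − 35%) = 2.4050%.
WACC = 0.8293 × 16.7000% + 0.1707 × 2.4050% = 14.2598%.
After the change:
Total capital V = 1506 + 310 = 1816.
Equity: weight = 1506/1816 = 0.8293; cost = 16.7%.
Revolver drawn: weight = 310/1816 = 0.1707; after-tax cost = 4.49% × (1 − 35%) = 2.9185%.
WACC = 0.8293 × 16.7000% + 0.1707 × 2.9185% = 14.3474%.
Change in WACC = 14.3474% − 14.2598% = 0.0877 pp.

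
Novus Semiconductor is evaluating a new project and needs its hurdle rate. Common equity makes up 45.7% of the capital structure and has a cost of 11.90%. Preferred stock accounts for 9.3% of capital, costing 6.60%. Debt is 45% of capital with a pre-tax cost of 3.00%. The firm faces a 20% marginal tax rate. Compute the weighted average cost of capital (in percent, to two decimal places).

After-tax cost of debt = 3% × (1 − 20%) = 2.4000%.
WACC = 0.457 × 11.9000% + 0.093 × 6.6000% + 0.450 × 2.4000% = 7.1321%.

7.13%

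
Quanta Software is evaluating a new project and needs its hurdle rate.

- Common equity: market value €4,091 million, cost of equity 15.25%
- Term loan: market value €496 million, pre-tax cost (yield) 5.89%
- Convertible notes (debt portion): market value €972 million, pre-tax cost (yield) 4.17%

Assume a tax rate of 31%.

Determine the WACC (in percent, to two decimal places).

Total capital V = 4091 + 496 + 972 = 5559.
Equity: weight = 4091/5559 = 0.7359; cost = 15.25%.
Term loan: weight = 496/5559 = 0.0892; after-tax cost = 5.89% × (1 − 31%) = 4.0641%.
Convertible notes (debt portion): weight = 972/5559 = 0.1749; after-tax cost = 4.17% × (1 − 31%) = 2.8773%.
WACC = 0.7359 × 15.2500% + 0.0892 × 4.0641% + 0.1749 × 2.8773% = 12.0886%.

12.09%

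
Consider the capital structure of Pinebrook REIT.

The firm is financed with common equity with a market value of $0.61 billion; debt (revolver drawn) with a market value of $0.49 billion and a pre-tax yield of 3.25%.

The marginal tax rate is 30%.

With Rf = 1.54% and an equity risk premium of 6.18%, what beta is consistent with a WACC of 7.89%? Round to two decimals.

1.76

Total capital V = 0.61 + 0.49 = 1.1.
Equity weight = 0.61/1.1 = 0.5545.
Revolver drawn weight = 0.49/1.1 = 0.4455.
Debt contribution = 0.4455 × 3.25% × (1 − 30%) = 1.0134%.
Required equity contribution = 7.89% − 1.0134% = 6.8766%  ⇒  Re = 12.4004%.
CAPM: 12.4004% = 1.54% + β × 6.18%  ⇒  β = 1.7573.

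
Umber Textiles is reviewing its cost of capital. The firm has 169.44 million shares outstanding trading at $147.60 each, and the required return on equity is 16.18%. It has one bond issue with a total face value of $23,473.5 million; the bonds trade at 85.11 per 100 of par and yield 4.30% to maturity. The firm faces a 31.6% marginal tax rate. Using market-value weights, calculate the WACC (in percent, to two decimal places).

10.30%

Market value of equity E = 147.6 × 169.44m = 25009.344m. Market value of debt D = 23473.5m × 85.11/100 = 19978.29585m.
Total capital V = 25009.344 + 19978.29585 = 44987.63985.
Equity: weight = 25009.344/44987.63985 = 0.5559; cost = 16.18%.
Bonds outstanding: weight = 19978.29585/44987.63985 = 0.4441; after-tax cost = 4.3% × (1 − 31.6%) = 2.9412%.
WACC = 0.5559 × 16.1800% + 0.4441 × 2.9412% = 10.3009%.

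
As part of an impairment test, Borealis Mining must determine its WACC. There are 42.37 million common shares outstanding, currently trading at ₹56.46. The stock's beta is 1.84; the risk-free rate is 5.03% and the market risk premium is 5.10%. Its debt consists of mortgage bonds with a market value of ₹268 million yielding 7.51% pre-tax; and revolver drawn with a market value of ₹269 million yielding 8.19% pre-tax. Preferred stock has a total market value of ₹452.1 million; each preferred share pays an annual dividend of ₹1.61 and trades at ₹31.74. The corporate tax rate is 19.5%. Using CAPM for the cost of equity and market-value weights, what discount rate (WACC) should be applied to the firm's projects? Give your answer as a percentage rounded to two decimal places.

Cost of equity via CAPM: Re = 5.03% + 1.84 × 5.1% = 14.4140%.
Cost of preferred: Rp = 1.61 / 31.74 = 5.0725%.
Market value of equity E = 56.46 × 42.37m = 2392.2102m.
Total capital V = 2392.2102 + 452.1 + 268 + 269 = 3381.3102.
Equity: weight = 2392.2102/3381.3102 = 0.7075; cost = 14.414%.
Preferred: weight = 452.1/3381.3102 = 0.1337; cost = 5.0725%.
Mortgage bonds: weight = 268/3381.3102 = 0.0793; after-tax cost = 7.51% × (1 − 19.5%) = 6.0455%.
Revolver drawn: weight = 269/3381.3102 = 0.0796; after-tax cost = 8.19% × (1 − 19.5%) = 6.5929%.
WACC = 0.7075 × 14.4140% + 0.1337 × 5.0725% + 0.0793 × 6.0455% + 0.0796 × 6.5929% = 11.8795%.

11.88%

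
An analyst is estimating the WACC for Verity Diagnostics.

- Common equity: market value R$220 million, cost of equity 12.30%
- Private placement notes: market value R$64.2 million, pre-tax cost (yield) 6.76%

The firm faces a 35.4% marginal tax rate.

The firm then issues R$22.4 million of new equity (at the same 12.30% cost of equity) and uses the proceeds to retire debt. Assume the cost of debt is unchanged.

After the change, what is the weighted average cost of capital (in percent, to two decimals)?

11.13%

After the change:
Total capital V = 242.4 + 41.8 = 284.2.
Equity: weight = 242.4/284.2 = 0.8529; cost = 12.3%.
Private placement notes: weight = 41.8/284.2 = 0.1471; after-tax cost = 6.76% × (1 − 35.4%) = 4.3670%.
WACC = 0.8529 × 12.3000% + 0.1471 × 4.3670% = 11.1332%.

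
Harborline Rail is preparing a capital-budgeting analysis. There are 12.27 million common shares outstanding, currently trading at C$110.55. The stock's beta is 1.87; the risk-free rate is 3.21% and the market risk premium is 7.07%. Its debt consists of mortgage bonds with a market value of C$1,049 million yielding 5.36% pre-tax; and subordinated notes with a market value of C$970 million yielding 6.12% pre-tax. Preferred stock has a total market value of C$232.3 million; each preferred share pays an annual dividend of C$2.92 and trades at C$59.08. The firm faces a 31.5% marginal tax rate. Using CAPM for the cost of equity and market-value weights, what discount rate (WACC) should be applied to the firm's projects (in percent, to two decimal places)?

8.69%

Cost of equity via CAPM: Re = 3.21% + 1.87 × 7.07% = 16.4309%.
Cost of preferred: Rp = 2.92 / 59.08 = 4.9425%.
Market value of equity E = 110.55 × 12.27m = 1356.4485m.
Total capital V = 1356.4485 + 232.3 + 1049 + 970 = 3607.7485.
Equity: weight = 1356.4485/3607.7485 = 0.3760; cost = 16.4309%.
Preferred: weight = 232.3/3607.7485 = 0.0644; cost = 4.9425%.
Mortgage bonds: weight = 1049/3607.7485 = 0.2908; after-tax cost = 5.36% × (1 − 31.5%) = 3.6716%.
Subordinated notes: weight = 970/3607.7485 = 0.2689; after-tax cost = 6.12% × (1 − 31.5%) = 4.1922%.
WACC = 0.3760 × 16.4309% + 0.0644 × 4.9425% + 0.2908 × 3.6716% + 0.2689 × 4.1922% = 8.6907%.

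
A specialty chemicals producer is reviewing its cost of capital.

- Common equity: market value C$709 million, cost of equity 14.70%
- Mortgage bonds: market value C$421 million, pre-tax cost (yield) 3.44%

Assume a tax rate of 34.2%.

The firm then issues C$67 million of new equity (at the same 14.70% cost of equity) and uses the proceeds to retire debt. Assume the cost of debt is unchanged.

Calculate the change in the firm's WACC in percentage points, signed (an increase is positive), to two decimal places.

Current WACC:
Total capital V = 709 + 421 = 1130.
Equity: weight = 709/1130 = 0.6274; cost = 14.7%.
Mortgage bonds: weight = 421/1130 = 0.3726; after-tax cost = 3.44% × (1 − 34.2%) = 2.2635%.
WACC = 0.6274 × 14.7000% + 0.3726 × 2.2635% = 10.0666%.
After the change:
Total capital V = 776 + 354 = 1130.
Equity: weight = 776/1130 = 0.6867; cost = 14.7%.
Mortgage bonds: weight = 354/1130 = 0.3133; after-tax cost = 3.44% × (1 − 34.2%) = 2.2635%.
WACC = 0.6867 × 14.7000% + 0.3133 × 2.2635% = 10.8040%.
Change in WACC = 10.8040% − 10.0666% = 0.7374 pp.

+0.74 pp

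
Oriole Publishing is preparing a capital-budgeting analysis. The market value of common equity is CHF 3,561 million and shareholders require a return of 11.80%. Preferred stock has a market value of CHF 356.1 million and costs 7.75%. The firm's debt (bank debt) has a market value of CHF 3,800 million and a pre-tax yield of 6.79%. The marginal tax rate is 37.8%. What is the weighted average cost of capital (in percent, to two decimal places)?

7.88%

Total capital V = 3561 + 356.1 + 3800 = 7717.1.
Equity: weight = 3561/7717.1 = 0.4614; cost = 11.8%.
Preferred: weight = 356.1/7717.1 = 0.0461; cost = 7.75%.
Bank debt: weight = 3800/7717.1 = 0.4924; after-tax cost = 6.79% × (1 − 37.8%) = 4.2234%.
WACC = 0.4614 × 11.8000% + 0.0461 × 7.7500% + 0.4924 × 4.2234% = 7.8823%.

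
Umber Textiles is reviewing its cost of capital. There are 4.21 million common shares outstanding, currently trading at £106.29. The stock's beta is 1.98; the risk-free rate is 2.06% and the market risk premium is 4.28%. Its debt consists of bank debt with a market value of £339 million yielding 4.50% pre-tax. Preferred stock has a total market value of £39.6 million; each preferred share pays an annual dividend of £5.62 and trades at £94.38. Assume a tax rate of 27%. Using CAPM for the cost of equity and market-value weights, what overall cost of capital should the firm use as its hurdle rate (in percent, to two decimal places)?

Cost of equity via CAPM: Re = 2.06% + 1.98 × 4.28% = 10.5344%.
Cost of preferred: Rp = 5.62 / 94.38 = 5.9547%.
Market value of equity E = 106.29 × 4.21m = 447.4809m.
Total capital V = 447.4809 + 39.6 + 339 = 826.0809.
Equity: weight = 447.4809/826.0809 = 0.5417; cost = 10.5344%.
Preferred: weight = 39.6/826.0809 = 0.0479; cost = 5.9547%.
Bank debt: weight = 339/826.0809 = 0.4104; after-tax cost = 4.5% × (1 − 27%) = 3.2850%.
WACC = 0.5417 × 10.5344% + 0.0479 × 5.9547% + 0.4104 × 3.2850% = 7.3399%.

7.34%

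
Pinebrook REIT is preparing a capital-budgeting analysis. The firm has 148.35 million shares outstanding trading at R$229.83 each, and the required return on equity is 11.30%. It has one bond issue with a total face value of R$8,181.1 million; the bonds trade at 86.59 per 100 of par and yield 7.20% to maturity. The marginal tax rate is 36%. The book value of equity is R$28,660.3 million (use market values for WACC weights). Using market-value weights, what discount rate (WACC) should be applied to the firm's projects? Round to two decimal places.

Market value of equity E = 229.83 × 148.35m = 34095.2805m. Market value of debt D = 8181.1m × 86.59/100 = 7084.01449m.
Total capital V = 34095.2805 + 7084.01449 = 41179.29499.
Equity: weight = 34095.2805/41179.29499 = 0.8280; cost = 11.3%.
Bonds outstanding: weight = 7084.01449/41179.29499 = 0.1720; after-tax cost = 7.2% × (1 − 36%) = 4.6080%.
WACC = 0.8280 × 11.3000% + 0.1720 × 4.6080% = 10.1488%.

10.15%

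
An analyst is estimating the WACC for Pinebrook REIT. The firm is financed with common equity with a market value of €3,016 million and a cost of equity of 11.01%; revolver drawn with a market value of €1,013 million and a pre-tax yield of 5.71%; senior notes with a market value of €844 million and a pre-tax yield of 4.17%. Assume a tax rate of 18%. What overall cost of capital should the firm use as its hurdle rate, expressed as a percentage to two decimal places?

8.38%

Total capital V = 3016 + 1013 + 844 = 4873.
Equity: weight = 3016/4873 = 0.6189; cost = 11.01%.
Revolver drawn: weight = 1013/4873 = 0.2079; after-tax cost = 5.71% × (1 − 18%) = 4.6822%.
Senior notes: weight = 844/4873 = 0.1732; after-tax cost = 4.17% × (1 − 18%) = 3.4194%.
WACC = 0.6189 × 11.0100% + 0.2079 × 4.6822% + 0.1732 × 3.4194% = 8.3799%.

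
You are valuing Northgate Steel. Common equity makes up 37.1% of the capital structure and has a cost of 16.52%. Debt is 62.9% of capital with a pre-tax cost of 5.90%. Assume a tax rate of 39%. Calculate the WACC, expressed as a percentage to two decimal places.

After-tax cost of debt = 5.9% × (1 − 39%) = 3.5990%.
WACC = 0.371 × 16.5200% + 0.629 × 3.5990% = 8.3927%.

8.39%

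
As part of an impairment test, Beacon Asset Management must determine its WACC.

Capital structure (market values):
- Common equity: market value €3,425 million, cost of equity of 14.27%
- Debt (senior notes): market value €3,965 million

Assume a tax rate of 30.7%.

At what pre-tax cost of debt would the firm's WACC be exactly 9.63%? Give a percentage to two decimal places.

Total capital V = 3425 + 3965 = 7390.
Equity weight = 3425/7390 = 0.4635.
Senior notes weight = 3965/7390 = 0.5365.
Equity contribution = 0.4635 × 14.27% = 6.6136%.
Remaining for debt = 9.63% − 6.6136% = 3.0164%.
Rd × (1 − 30.7%) × 0.5365 = 3.0164%  ⇒  Rd = 8.1125%.

8.11%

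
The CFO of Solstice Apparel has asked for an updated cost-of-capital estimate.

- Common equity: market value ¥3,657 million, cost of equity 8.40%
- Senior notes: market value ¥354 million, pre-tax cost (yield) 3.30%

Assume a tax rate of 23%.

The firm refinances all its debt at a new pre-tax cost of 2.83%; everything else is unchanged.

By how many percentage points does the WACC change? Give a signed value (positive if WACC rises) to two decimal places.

-0.03 pp

Current WACC:
Total capital V = 3657 + 354 = 4011.
Equity: weight = 3657/4011 = 0.9117; cost = 8.4%.
Senior notes: weight = 354/4011 = 0.0883; after-tax cost = 3.3% × (1 − 23%) = 2.5410%.
WACC = 0.9117 × 8.4000% + 0.0883 × 2.5410% = 7.8829%.
After the change:
Total capital V = 3657 + 354 = 4011.
Equity: weight = 3657/4011 = 0.9117; cost = 8.4%.
Senior notes: weight = 354/4011 = 0.0883; after-tax cost = 2.83% × (1 − 23%) = 2.1791%.
WACC = 0.9117 × 8.4000% + 0.0883 × 2.1791% = 7.8510%.
Change in WACC = 7.8510% − 7.8829% = -0.0319 pp.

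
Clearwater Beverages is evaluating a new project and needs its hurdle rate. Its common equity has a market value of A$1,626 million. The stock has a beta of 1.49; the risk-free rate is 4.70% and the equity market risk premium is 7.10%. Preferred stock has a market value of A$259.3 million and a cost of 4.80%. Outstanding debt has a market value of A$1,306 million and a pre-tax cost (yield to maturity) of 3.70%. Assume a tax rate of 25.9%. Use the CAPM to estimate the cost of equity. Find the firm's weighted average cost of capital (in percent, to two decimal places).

Cost of equity via CAPM: Re = 4.7% + 1.49 × 7.1% = 15.2790%.
Total capital V = 1626 + 259.3 + 1306 = 3191.3.
Equity: weight = 1626/3191.3 = 0.5095; cost = 15.279%.
Preferred: weight = 259.3/3191.3 = 0.0813; cost = 4.8%.
Debt: weight = 1306/3191.3 = 0.4092; after-tax cost = 3.7% × (1 − 25.9%) = 2.7417%.
WACC = 0.5095 × 15.2790% + 0.0813 × 4.8000% + 0.4092 × 2.7417% = 9.2968%.

9.30%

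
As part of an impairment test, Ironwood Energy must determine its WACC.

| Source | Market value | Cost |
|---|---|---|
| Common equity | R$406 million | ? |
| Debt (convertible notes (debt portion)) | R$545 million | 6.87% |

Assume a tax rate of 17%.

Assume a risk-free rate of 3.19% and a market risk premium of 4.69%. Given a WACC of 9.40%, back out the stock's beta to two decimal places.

Total capital V = 406 + 545 = 951.
Equity weight = 406/951 = 0.4269.
Convertible notes (debt portion) weight = 545/951 = 0.5731.
Debt contribution = 0.5731 × 6.87% × (1 − 17%) = 3.2678%.
Required equity contribution = 9.4% − 3.2678% = 6.1322%  ⇒  Re = 14.3639%.
CAPM: 14.3639% = 3.19% + β × 4.69%  ⇒  β = 2.3825.

2.38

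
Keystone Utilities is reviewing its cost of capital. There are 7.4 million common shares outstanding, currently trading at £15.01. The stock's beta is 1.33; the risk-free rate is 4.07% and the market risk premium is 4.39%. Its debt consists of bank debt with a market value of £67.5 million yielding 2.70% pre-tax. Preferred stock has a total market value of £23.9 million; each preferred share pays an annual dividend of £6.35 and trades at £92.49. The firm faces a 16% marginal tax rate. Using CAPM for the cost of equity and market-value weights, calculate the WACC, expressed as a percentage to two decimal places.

Cost of equity via CAPM: Re = 4.07% + 1.33 × 4.39% = 9.9087%.
Cost of preferred: Rp = 6.35 / 92.49 = 6.8656%.
Market value of equity E = 15.01 × 7.4m = 111.074m.
Total capital V = 111.074 + 23.9 + 67.5 = 202.474.
Equity: weight = 111.074/202.474 = 0.5486; cost = 9.9087%.
Preferred: weight = 23.9/202.474 = 0.1180; cost = 6.8656%.
Bank debt: weight = 67.5/202.474 = 0.3334; after-tax cost = 2.7% × (1 − 16%) = 2.2680%.
WACC = 0.5486 × 9.9087% + 0.1180 × 6.8656% + 0.3334 × 2.2680% = 7.0023%.

7.00%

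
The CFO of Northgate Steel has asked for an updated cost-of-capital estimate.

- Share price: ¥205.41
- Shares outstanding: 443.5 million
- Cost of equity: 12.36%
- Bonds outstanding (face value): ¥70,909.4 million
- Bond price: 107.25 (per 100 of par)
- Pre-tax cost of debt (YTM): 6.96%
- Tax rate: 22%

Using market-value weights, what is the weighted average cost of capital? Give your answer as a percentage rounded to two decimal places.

Market value of equity E = 205.41 × 443.5m = 91099.335m. Market value of debt D = 70909.4m × 107.25/100 = 76050.3315m.
Total capital V = 91099.335 + 76050.3315 = 167149.6665.
Equity: weight = 91099.335/167149.6665 = 0.5450; cost = 12.36%.
Bonds outstanding: weight = 76050.3315/167149.6665 = 0.4550; after-tax cost = 6.96% × (1 − 22%) = 5.4288%.
WACC = 0.5450 × 12.3600% + 0.4550 × 5.4288% = 9.2064%.

9.21%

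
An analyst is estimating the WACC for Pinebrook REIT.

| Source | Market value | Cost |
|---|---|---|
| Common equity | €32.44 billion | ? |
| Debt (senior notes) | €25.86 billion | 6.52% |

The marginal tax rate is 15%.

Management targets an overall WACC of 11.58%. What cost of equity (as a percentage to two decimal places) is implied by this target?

16.39%

Total capital V = 32.44 + 25.86 = 58.3.
Equity weight = 32.44/58.3 = 0.5564.
Senior notes weight = 25.86/58.3 = 0.4436.
Debt contribution = 0.4436 × 6.52% × (1 − 15%) = 2.4583%.
Required equity contribution = 11.58% − 2.4583% = 9.1217%.
Re = 9.1217% / 0.5564 = 16.3933%.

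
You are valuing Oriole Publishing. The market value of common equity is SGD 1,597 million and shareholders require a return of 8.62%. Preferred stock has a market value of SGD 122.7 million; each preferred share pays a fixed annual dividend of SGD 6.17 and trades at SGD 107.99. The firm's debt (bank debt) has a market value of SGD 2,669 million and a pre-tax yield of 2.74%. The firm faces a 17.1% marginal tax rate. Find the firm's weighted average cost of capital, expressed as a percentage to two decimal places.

Cost of preferred: Rp = 6.17 / 107.99 = 5.7135%.
Total capital V = 1597 + 122.7 + 2669 = 4388.7.
Equity: weight = 1597/4388.7 = 0.3639; cost = 8.62%.
Preferred: weight = 122.7/4388.7 = 0.0280; cost = 5.7135%.
Bank debt: weight = 2669/4388.7 = 0.6082; after-tax cost = 2.74% × (1 − 17.1%) = 2.2715%.
WACC = 0.3639 × 8.6200% + 0.0280 × 5.7135% + 0.6082 × 2.2715% = 4.6779%.

4.68%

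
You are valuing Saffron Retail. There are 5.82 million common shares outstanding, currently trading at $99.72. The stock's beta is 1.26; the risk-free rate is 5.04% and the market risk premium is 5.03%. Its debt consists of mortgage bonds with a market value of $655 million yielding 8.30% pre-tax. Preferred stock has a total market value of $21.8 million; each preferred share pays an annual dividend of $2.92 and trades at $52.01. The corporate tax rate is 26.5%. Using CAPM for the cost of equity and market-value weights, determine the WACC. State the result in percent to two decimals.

Cost of equity via CAPM: Re = 5.04% + 1.26 × 5.03% = 11.3778%.
Cost of preferred: Rp = 2.92 / 52.01 = 5.6143%.
Market value of equity E = 99.72 × 5.82m = 580.3704m.
Total capital V = 580.3704 + 21.8 + 655 = 1257.1704.
Equity: weight = 580.3704/1257.1704 = 0.4616; cost = 11.3778%.
Preferred: weight = 21.8/1257.1704 = 0.0173; cost = 5.6143%.
Mortgage bonds: weight = 655/1257.1704 = 0.5210; after-tax cost = 8.3% × (1 − 26.5%) = 6.1005%.
WACC = 0.4616 × 11.3778% + 0.0173 × 5.6143% + 0.5210 × 6.1005% = 8.5283%.

8.53%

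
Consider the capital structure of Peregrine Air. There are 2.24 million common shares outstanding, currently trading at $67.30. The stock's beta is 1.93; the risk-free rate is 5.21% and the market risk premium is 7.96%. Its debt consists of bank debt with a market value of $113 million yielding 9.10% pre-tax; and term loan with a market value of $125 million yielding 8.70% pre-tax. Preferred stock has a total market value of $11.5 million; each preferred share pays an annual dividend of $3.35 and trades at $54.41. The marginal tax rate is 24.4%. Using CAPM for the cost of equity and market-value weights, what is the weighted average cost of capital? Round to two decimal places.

11.92%

Cost of equity via CAPM: Re = 5.21% + 1.93 × 7.96% = 20.5728%.
Cost of preferred: Rp = 3.35 / 54.41 = 6.1570%.
Market value of equity E = 67.3 × 2.24m = 150.752m.
Total capital V = 150.752 + 11.5 + 113 + 125 = 400.252.
Equity: weight = 150.752/400.252 = 0.3766; cost = 20.5728%.
Preferred: weight = 11.5/400.252 = 0.0287; cost = 6.157%.
Bank debt: weight = 113/400.252 = 0.2823; after-tax cost = 9.1% × (1 − 24.4%) = 6.8796%.
Term loan: weight = 125/400.252 = 0.3123; after-tax cost = 8.7% × (1 − 24.4%) = 6.5772%.
WACC = 0.3766 × 20.5728% + 0.0287 × 6.1570% + 0.2823 × 6.8796% + 0.3123 × 6.5772% = 11.9218%.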